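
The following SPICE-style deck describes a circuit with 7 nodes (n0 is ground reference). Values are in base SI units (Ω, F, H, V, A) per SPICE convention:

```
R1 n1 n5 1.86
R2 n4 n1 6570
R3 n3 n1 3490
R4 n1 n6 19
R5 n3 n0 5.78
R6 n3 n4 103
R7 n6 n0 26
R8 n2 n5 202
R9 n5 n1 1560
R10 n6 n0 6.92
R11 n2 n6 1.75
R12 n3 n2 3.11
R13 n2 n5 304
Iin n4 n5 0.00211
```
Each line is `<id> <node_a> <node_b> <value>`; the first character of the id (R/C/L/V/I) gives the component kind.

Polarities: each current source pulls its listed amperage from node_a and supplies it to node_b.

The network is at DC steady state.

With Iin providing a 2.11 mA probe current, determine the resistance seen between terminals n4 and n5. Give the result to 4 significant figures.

MNA unknowns: 6 node voltages V₁..V_6
R1: Y=0.5376 on G[1,5]
R2: Y=0.0001522 on G[4,1]
R3: Y=0.0002865 on G[3,1]
R4: Y=0.05263 on G[1,6]
R5: Y=0.1730 on G[3,0]
R6: Y=0.009709 on G[3,4]
R7: Y=0.03846 on G[6,0]
R8: Y=0.004950 on G[2,5]
R9: Y=0.0006410 on G[5,1]
R10: Y=0.1445 on G[6,0]
R11: Y=0.5714 on G[2,6]
R12: Y=0.3215 on G[3,2]
R13: Y=0.003289 on G[2,5]
Iin: z[4]−=0.00211, z[5]+=0.00211
solve → V1=0.03633, V2=0.001187, V3=-0.003394, V4=-0.2168, V5=0.03966, V6=0.003209

R_eq = 121.5 Ω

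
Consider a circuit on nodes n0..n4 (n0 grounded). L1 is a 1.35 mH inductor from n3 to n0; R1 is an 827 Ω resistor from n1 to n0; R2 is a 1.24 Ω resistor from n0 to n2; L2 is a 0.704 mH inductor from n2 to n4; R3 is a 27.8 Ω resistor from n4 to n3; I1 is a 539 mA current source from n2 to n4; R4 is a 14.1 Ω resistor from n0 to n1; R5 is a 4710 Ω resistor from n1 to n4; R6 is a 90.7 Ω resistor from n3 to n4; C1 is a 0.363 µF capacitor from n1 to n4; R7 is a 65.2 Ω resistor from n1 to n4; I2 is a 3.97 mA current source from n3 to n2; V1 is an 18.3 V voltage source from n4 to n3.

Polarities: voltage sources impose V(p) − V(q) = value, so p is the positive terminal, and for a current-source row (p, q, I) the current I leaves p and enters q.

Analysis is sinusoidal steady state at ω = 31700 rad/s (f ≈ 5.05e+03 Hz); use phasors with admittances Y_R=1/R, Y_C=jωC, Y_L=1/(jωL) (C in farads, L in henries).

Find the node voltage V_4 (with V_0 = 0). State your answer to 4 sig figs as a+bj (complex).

8.364+6.578j V

Element admittances at ω=31700 rad/s:
  Y(L1) = 0.000-0.02337j S between n3,n0
  Y(R1) = 0.001209+0.000j S between n1,n0
  Y(R2) = 0.8065+0.000j S between n0,n2
  Y(L2) = 0.000-0.04481j S between n2,n4
  Y(R3) = 0.03597+0.000j S between n4,n3
  I1: injects 0.539 A into n4 (from n2)
  Y(R4) = 0.07092+0.000j S between n0,n1
  Y(R5) = 0.0002123+0.000j S between n1,n4
  Y(R6) = 0.01103+0.000j S between n3,n4
  Y(C1) = 0.000+0.01151j S between n1,n4
  Y(R7) = 0.01534+0.000j S between n1,n4
  I2: injects 0.00397 A into n2 (from n3)
  V1: constraint V(n4)−V(n3) = 18.3
Assemble and solve the 5×5 MNA system:
  V(n1)=0.9017+2.146j  V(n2)=-0.2713-0.4798j  V(n3)=-9.936+6.578j  V(n4)=8.364+6.578j
  i(V1)=-0.7024+0.2322j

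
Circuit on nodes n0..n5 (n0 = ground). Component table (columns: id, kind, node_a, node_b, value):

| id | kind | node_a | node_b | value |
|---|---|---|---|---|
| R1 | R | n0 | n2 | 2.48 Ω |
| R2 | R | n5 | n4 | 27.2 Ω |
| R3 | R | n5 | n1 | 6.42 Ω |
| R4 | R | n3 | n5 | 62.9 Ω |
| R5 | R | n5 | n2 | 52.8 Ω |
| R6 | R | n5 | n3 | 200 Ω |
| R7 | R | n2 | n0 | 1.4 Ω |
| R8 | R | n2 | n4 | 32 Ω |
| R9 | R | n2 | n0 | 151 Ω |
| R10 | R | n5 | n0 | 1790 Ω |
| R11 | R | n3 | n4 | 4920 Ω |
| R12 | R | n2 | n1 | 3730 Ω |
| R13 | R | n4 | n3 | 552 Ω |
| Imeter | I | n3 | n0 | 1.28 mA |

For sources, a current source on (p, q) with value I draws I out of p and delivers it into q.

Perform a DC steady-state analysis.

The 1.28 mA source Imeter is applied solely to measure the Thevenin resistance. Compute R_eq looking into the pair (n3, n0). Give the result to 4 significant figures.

MNA unknowns: 5 node voltages V₁..V_5
R1: Y=0.4032 on G[0,2]
R2: Y=0.03676 on G[5,4]
R3: Y=0.1558 on G[5,1]
R4: Y=0.01590 on G[3,5]
R5: Y=0.01894 on G[5,2]
R6: Y=0.005000 on G[5,3]
R7: Y=0.7143 on G[2,0]
R8: Y=0.03125 on G[2,4]
R9: Y=0.006623 on G[2,0]
R10: Y=0.0005587 on G[5,0]
R11: Y=0.0002033 on G[3,4]
R12: Y=0.0002681 on G[2,1]
R13: Y=0.001812 on G[4,3]
Imeter: z[3]−=0.00128, z[0]+=0.00128
solve → V1=-0.03425, V2=-0.001122, V3=-0.08901, V4=-0.02107, V5=-0.03431

R_eq = 69.54 Ω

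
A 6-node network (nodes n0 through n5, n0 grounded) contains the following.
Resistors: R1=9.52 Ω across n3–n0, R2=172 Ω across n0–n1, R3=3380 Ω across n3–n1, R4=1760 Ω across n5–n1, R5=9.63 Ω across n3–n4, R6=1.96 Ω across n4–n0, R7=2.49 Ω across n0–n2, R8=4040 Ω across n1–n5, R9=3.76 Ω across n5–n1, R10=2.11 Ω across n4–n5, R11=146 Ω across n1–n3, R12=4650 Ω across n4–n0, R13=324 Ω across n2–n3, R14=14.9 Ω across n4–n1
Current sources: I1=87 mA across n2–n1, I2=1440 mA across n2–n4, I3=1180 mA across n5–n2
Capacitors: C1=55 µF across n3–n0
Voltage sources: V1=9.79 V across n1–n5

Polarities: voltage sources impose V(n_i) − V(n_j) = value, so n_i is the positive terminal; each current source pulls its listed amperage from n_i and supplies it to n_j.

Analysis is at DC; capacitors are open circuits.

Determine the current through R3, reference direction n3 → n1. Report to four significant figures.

-0.001907 A

Apply KCL at each of the 5 non-ground nodes and solve the resulting linear system.
Node n1: branches {R2, R3, R4, I1, R8, R9, R11, R14, V1} → V_1 = 6.897
Node n2: branches {I1, R7, I2, I3, R13} → V_2 = -0.8540
Node n3: branches {R1, R3, R5, R11, C1, R13} → V_3 = 0.4502
Node n4: branches {R5, R6, R10, I2, R12, R14} → V_4 = 0.5007
Node n5: branches {R4, R8, R9, R10, I3, V1} → V_5 = -2.893
Source currents: i(V1)=-3.040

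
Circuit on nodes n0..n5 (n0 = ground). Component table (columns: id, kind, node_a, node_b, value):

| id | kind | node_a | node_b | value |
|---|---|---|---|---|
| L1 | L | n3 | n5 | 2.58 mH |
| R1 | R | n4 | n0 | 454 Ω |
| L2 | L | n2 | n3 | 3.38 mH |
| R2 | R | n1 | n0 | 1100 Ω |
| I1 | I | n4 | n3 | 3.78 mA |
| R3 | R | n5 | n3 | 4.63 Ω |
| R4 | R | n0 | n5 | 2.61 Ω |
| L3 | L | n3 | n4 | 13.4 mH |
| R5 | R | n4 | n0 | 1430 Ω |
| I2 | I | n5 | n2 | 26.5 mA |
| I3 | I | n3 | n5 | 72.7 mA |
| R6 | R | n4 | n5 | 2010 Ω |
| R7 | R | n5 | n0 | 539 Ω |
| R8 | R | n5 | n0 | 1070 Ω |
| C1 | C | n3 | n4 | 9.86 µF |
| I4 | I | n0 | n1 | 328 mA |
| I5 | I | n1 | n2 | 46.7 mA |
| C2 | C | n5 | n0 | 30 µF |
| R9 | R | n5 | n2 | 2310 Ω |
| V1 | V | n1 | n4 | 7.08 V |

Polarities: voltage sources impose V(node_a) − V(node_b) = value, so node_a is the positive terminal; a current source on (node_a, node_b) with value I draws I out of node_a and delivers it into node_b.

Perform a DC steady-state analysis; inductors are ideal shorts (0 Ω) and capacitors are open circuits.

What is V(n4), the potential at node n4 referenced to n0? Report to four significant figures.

0.8251 V

Element admittances at DC:
  L1: short n3↔n5 (DC inductor)
  Y(R1) = 0.002203 S between n4,n0
  L2: short n2↔n3 (DC inductor)
  Y(R2) = 0.0009091 S between n1,n0
  I1: injects 0.00378 A into n3 (from n4)
  Y(R3) = 0.2160 S between n5,n3
  Y(R4) = 0.3831 S between n0,n5
  L3: short n3↔n4 (DC inductor)
  Y(R5) = 0.0006993 S between n4,n0
  I2: injects 0.0265 A into n2 (from n5)
  I3: injects 0.0727 A into n5 (from n3)
  Y(R6) = 0.0004975 S between n4,n5
  Y(R7) = 0.001855 S between n5,n0
  Y(R8) = 0.0009346 S between n5,n0
  Y(C1) = 0.000 S between n3,n4
  I4: injects 0.328 A into n1 (from n0)
  I5: injects 0.0467 A into n2 (from n1)
  Y(C2) = 0.000 S between n5,n0
  Y(R9) = 0.0004329 S between n5,n2
  V1: constraint V(n1)−V(n4) = 7.08
Assemble and solve the 9×9 MNA system:
  V(n1)=7.905  V(n2)=0.8251  V(n3)=0.8251  V(n4)=0.8251  V(n5)=0.8251
  i(L1)=0.2722  i(L2)=0.07320  i(L3)=-0.2679  i(V1)=0.2741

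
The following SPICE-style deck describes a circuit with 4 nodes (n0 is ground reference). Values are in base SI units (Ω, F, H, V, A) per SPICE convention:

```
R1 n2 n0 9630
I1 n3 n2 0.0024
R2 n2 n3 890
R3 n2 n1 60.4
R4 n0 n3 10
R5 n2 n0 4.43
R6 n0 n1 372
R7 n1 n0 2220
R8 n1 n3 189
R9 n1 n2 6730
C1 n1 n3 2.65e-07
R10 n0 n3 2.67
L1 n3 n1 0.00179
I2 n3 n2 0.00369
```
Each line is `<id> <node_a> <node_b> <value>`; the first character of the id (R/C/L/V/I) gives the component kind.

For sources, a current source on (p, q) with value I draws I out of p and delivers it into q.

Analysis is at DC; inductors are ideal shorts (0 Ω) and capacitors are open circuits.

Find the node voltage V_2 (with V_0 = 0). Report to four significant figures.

Element admittances at DC:
  Y(R1) = 0.0001038 S between n2,n0
  I1: injects 0.0024 A into n2 (from n3)
  Y(R2) = 0.001124 S between n2,n3
  Y(R3) = 0.01656 S between n2,n1
  Y(R4) = 0.1000 S between n0,n3
  Y(R5) = 0.2257 S between n2,n0
  Y(R6) = 0.002688 S between n0,n1
  Y(R7) = 0.0004505 S between n1,n0
  Y(R8) = 0.005291 S between n1,n3
  Y(R9) = 0.0001486 S between n1,n2
  Y(C1) = 0.000 S between n1,n3
  Y(R10) = 0.3745 S between n0,n3
  L1: short n3↔n1 (DC inductor)
  I2: injects 0.00369 A into n2 (from n3)
Assemble and solve the 4×4 MNA system:
  V(n1)=-0.01142  V(n2)=0.02416  V(n3)=-0.01142
  i(L1)=-0.0006302

0.02416 V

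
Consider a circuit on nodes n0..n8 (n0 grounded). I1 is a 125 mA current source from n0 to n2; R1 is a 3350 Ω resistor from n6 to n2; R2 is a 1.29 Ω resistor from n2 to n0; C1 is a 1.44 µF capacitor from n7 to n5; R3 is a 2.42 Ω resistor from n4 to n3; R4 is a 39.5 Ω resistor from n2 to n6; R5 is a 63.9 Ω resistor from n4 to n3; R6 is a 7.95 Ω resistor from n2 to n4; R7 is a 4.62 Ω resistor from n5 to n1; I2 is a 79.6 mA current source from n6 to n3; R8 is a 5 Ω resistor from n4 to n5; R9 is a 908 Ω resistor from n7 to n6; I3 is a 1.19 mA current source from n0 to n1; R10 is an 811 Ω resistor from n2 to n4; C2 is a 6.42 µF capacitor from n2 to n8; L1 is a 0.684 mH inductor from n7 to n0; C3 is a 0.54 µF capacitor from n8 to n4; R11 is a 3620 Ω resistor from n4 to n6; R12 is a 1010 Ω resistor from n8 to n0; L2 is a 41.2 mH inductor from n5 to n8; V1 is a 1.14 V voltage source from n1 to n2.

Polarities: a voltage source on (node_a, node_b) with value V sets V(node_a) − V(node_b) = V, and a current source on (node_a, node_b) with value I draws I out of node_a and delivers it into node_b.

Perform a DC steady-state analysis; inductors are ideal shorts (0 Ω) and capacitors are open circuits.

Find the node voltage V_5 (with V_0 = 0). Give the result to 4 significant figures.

1.164 V

MNA unknowns: 8 node voltages V₁..V_8 plus 3 source currents (L1, L2, V1)
I1: z[0]−=0.125, z[2]+=0.125
R1: Y=0.0002985 on G[6,2]
R2: Y=0.7752 on G[2,0]
C1: Y=0.000 on G[7,5]
R3: Y=0.4132 on G[4,3]
R4: Y=0.02532 on G[2,6]
R5: Y=0.01565 on G[4,3]
R6: Y=0.1258 on G[2,4]
R7: Y=0.2165 on G[5,1]
I2: z[6]−=0.0796, z[3]+=0.0796
R8: Y=0.2000 on G[4,5]
R9: Y=0.001101 on G[7,6]
I3: z[0]−=0.00119, z[1]+=0.00119
R10: Y=0.001233 on G[2,4]
C2: Y=0.000 on G[2,8]
L1: row V7−V0=0, i_L1 at 7,0
C3: Y=0.000 on G[8,4]
R11: Y=0.0002762 on G[4,6]
R12: Y=0.0009901 on G[8,0]
L2: row V5−V8=0, i_L2 at 5,8
V1: row V1−V2=1.14, i_V1 at 1,2
solve → V1=1.305, V2=0.1653, V3=1.202, V4=1.016, V5=1.164, V6=-2.782, V7=0.000, V8=1.164
aux → i_L1=-0.003064, i_L2=0.001152, i_V1=-0.02947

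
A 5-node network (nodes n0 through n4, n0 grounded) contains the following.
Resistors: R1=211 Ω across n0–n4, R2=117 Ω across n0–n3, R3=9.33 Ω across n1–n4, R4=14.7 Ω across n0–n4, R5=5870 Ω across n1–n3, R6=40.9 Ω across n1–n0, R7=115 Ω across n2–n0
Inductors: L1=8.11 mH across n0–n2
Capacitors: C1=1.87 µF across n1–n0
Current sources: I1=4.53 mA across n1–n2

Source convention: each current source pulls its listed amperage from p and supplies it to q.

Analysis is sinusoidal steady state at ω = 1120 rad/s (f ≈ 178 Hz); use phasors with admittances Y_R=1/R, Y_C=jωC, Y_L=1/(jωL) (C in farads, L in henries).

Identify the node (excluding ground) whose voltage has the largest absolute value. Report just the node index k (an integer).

Element admittances at ω=1120 rad/s:
  Y(R1) = 0.004739+0.000j S between n0,n4
  Y(R2) = 0.008547+0.000j S between n0,n3
  Y(L1) = 0.000-0.1101j S between n0,n2
  Y(R3) = 0.1072+0.000j S between n1,n4
  Y(C1) = 0.000+0.002094j S between n1,n0
  Y(R4) = 0.06803+0.000j S between n0,n4
  Y(R5) = 0.0001704+0.000j S between n1,n3
  Y(R6) = 0.02445+0.000j S between n1,n0
  Y(R7) = 0.008696+0.000j S between n2,n0
  I1: injects 0.00453 A into n2 (from n1)
Assemble and solve the 4×4 MNA system:
  V(n1)=-0.06660+0.002052j  V(n2)=0.003230+0.04089j  V(n3)=-0.001301+4.011e-05j  V(n4)=-0.03967+0.001222j

1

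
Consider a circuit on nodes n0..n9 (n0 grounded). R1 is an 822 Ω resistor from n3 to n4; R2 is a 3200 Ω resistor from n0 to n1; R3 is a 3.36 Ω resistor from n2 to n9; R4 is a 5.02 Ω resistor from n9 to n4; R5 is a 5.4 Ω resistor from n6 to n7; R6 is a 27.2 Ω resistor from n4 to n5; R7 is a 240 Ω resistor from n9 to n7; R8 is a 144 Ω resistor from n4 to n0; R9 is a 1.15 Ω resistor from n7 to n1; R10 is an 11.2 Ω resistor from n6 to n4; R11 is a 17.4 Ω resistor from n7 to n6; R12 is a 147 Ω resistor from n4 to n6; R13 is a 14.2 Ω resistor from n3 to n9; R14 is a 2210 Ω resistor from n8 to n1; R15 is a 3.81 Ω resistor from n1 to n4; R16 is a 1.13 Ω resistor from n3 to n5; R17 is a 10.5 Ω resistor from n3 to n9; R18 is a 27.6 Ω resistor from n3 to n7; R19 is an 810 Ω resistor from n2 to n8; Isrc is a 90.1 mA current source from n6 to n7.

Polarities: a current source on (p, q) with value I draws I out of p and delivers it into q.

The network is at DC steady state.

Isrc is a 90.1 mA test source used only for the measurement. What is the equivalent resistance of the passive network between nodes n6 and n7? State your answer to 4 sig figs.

R_eq = 3.218 Ω

Apply KCL at each of the 9 non-ground nodes and solve the resulting linear system.
Node n1: branches {R2, R9, R14, R15} → V_1 = 0.06212
Node n2: branches {R3, R19} → V_2 = 0.007109
Node n3: branches {R1, R13, R16, R17, R18} → V_3 = 0.01689
Node n4: branches {R1, R4, R6, R8, R10, R12, R15} → V_4 = -0.002795
Node n5: branches {R6, R16} → V_5 = 0.01611
Node n6: branches {R5, R10, R11, R12, Isrc} → V_6 = -0.2082
Node n7: branches {R5, R7, R9, R11, R18, Isrc} → V_7 = 0.08176
Node n8: branches {R14, R19} → V_8 = 0.02186
Node n9: branches {R3, R4, R7, R13, R17} → V_9 = 0.007047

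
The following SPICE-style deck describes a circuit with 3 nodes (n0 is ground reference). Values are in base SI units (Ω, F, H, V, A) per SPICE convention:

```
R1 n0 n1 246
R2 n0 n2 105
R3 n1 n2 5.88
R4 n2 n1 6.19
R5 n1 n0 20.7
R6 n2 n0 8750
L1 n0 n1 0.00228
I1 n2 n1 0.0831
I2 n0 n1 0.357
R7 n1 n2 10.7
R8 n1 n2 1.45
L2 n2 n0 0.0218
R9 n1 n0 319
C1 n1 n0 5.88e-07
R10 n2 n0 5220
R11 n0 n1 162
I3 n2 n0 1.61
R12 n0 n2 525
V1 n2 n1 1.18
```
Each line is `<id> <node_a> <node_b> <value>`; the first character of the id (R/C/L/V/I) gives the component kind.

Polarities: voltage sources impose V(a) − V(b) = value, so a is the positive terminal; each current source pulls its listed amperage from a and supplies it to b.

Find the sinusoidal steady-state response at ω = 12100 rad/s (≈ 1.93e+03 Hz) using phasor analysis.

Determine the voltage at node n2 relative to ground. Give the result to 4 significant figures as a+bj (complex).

Apply KCL at each of the 2 non-ground nodes and solve the resulting linear system.
Node n1: branches {R1, R3, R4, R5, L1, I1, I2, R7, R8, R9, C1, R11, V1} → V_1 = -14.39-6.392j
Node n2: branches {R2, R3, R4, R6, I1, R7, R8, L2, R10, I3, R12, V1} → V_2 = -13.21-6.392j
Source currents: i(V1)=-2.829+0.02493j

-13.21-6.392j V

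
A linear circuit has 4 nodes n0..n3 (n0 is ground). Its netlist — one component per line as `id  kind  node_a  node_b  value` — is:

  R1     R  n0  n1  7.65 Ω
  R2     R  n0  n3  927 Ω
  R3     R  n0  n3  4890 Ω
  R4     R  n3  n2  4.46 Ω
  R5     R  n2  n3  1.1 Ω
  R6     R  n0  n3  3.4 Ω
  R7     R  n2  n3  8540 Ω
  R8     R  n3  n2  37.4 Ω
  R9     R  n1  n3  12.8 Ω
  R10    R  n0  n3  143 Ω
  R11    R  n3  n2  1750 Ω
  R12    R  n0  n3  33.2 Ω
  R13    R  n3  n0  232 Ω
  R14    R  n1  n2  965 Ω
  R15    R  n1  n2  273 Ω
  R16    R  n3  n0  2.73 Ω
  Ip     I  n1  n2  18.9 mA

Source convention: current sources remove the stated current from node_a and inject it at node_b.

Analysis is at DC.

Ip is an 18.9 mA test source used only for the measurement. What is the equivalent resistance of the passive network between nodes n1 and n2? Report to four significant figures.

R_eq = 5.997 Ω

Element admittances at DC:
  Y(R1) = 0.1307 S between n0,n1
  Y(R2) = 0.001079 S between n0,n3
  Y(R3) = 0.0002045 S between n0,n3
  Y(R4) = 0.2242 S between n3,n2
  Y(R5) = 0.9091 S between n2,n3
  Y(R6) = 0.2941 S between n0,n3
  Y(R7) = 0.0001171 S between n2,n3
  Y(R8) = 0.02674 S between n3,n2
  Y(R9) = 0.07812 S between n1,n3
  Y(R10) = 0.006993 S between n0,n3
  Y(R11) = 0.0005714 S between n3,n2
  Y(R12) = 0.03012 S between n0,n3
  Y(R13) = 0.004310 S between n3,n0
  Y(R14) = 0.001036 S between n1,n2
  Y(R15) = 0.003663 S between n1,n2
  Y(R16) = 0.3663 S between n3,n0
  Ip: injects 0.0189 A into n2 (from n1)
Assemble and solve the 3×3 MNA system:
  V(n1)=-0.08223  V(n2)=0.03111  V(n3)=0.01529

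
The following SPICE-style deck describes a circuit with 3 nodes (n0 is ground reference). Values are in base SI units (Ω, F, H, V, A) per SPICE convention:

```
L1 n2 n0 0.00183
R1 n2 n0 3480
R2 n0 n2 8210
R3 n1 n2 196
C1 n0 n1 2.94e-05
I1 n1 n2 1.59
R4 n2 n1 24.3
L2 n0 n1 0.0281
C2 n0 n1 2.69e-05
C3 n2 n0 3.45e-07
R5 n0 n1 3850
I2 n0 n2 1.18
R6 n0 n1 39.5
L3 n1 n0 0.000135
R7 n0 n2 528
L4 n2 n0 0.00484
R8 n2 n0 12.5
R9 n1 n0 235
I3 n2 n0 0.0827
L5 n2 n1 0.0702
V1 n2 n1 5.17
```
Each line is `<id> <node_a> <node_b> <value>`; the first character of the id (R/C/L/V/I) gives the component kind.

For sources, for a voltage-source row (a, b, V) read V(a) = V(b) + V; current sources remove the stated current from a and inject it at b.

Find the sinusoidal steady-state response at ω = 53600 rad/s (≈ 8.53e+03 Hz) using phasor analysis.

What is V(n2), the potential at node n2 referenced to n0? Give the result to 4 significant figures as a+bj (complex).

Apply KCL at each of the 2 non-ground nodes and solve the resulting linear system.
Node n1: branches {R3, C1, I1, R4, L2, C2, R5, R6, L3, R9, L5, V1} → V_1 = 0.001094-0.2330j
Node n2: branches {L1, R1, R2, R3, I1, R4, C3, I2, R7, L4, R8, I3, L5, V1} → V_2 = 5.171-0.2330j
Source currents: i(V1)=2.022-0.002425j

5.171-0.2330j V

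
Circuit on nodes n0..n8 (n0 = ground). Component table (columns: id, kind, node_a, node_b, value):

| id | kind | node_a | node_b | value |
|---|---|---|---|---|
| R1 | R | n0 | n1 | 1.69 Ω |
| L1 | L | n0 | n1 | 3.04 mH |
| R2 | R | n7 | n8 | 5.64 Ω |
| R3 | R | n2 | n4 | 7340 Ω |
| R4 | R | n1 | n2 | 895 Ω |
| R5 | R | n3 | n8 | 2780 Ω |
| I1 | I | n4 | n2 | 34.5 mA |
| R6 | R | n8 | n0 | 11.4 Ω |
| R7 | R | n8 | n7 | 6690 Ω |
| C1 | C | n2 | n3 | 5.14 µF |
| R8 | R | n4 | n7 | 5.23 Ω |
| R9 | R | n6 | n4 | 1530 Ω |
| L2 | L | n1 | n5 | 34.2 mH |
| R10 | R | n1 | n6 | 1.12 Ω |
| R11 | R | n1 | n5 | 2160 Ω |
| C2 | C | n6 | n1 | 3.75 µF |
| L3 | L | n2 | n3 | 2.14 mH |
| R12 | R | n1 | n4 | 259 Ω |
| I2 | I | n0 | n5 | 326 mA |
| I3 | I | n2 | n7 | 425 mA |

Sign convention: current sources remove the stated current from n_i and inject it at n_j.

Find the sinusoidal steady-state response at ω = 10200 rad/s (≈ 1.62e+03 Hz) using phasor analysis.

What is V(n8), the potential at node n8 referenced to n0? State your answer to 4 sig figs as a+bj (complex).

2.857-0.03530j V

Element admittances at ω=10200 rad/s:
  Y(R1) = 0.5917+0.000j S between n0,n1
  Y(L1) = 0.000-0.03225j S between n0,n1
  Y(R2) = 0.1773+0.000j S between n7,n8
  Y(R3) = 0.0001362+0.000j S between n2,n4
  Y(R4) = 0.001117+0.000j S between n1,n2
  Y(R5) = 0.0003597+0.000j S between n3,n8
  I1: injects 0.0345 A into n2 (from n4)
  Y(R6) = 0.08772+0.000j S between n8,n0
  Y(R7) = 0.0001495+0.000j S between n8,n7
  Y(C1) = 0.000+0.05243j S between n2,n3
  Y(R8) = 0.1912+0.000j S between n4,n7
  Y(R9) = 0.0006536+0.000j S between n6,n4
  Y(L2) = 0.000-0.002867j S between n1,n5
  Y(R10) = 0.8929+0.000j S between n1,n6
  Y(R11) = 0.0004630+0.000j S between n1,n5
  Y(C2) = 0.000+0.03825j S between n6,n1
  Y(L3) = 0.000-0.04581j S between n2,n3
  Y(R12) = 0.003861+0.000j S between n1,n4
  I2: injects 0.326 A into n5 (from n0)
  I3: injects 0.425 A into n7 (from n2)
Assemble and solve the 8×8 MNA system:
  V(n1)=0.1267+0.01214j  V(n2)=-241.1+2.949j  V(n3)=-240.5-10.29j  V(n4)=4.309-0.02888j  V(n5)=18.03+110.8j  V(n6)=0.1298+0.01198j  V(n7)=4.763-0.03197j  V(n8)=2.857-0.03530j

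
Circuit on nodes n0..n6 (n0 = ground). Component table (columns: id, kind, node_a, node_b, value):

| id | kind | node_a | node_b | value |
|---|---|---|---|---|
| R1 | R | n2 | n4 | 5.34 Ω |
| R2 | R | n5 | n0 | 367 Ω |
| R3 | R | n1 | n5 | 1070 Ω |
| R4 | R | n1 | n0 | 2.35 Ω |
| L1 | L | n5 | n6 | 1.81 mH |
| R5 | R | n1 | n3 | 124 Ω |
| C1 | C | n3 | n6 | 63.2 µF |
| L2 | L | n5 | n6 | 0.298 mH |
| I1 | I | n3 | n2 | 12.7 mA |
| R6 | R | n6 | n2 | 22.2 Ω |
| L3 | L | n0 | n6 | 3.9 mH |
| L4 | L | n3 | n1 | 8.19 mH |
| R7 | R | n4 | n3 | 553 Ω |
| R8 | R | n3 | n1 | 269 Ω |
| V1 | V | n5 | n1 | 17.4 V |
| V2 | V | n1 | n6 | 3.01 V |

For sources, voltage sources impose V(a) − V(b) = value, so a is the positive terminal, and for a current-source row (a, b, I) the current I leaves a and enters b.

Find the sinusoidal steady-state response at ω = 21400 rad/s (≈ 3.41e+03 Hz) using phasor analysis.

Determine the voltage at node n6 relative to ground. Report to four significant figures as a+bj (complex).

-3.118-0.08724j V

MNA unknowns: 6 node voltages V₁..V_6 plus 2 source currents (V1, V2)
R1: Y=0.1873+0.000j on G[2,4]
R2: Y=0.002725+0.000j on G[5,0]
R3: Y=0.0009346+0.000j on G[1,5]
R4: Y=0.4255+0.000j on G[1,0]
L1: Y=0.000-0.02582j on G[5,6]
R5: Y=0.008065+0.000j on G[1,3]
C1: Y=0.000+1.352j on G[3,6]
L2: Y=0.000-0.1568j on G[5,6]
I1: z[3]−=0.0127, z[2]+=0.0127
R6: Y=0.04505+0.000j on G[6,2]
L3: Y=0.000-0.01198j on G[0,6]
L4: Y=0.000-0.005706j on G[3,1]
R7: Y=0.001808+0.000j on G[4,3]
R8: Y=0.003717+0.000j on G[3,1]
V1: row V5−V1=17.4, i_V1 at 5,1
V2: row V1−V6=3.01, i_V2 at 1,6
solve → V1=-0.1083-0.08724j, V2=-2.848-0.08791j, V3=-3.131-0.1046j, V4=-2.850-0.08807j, V5=17.29-0.08724j, V6=-3.118-0.08724j
aux → i_V1=-0.06338+3.728j, i_V2=-0.03676+3.782j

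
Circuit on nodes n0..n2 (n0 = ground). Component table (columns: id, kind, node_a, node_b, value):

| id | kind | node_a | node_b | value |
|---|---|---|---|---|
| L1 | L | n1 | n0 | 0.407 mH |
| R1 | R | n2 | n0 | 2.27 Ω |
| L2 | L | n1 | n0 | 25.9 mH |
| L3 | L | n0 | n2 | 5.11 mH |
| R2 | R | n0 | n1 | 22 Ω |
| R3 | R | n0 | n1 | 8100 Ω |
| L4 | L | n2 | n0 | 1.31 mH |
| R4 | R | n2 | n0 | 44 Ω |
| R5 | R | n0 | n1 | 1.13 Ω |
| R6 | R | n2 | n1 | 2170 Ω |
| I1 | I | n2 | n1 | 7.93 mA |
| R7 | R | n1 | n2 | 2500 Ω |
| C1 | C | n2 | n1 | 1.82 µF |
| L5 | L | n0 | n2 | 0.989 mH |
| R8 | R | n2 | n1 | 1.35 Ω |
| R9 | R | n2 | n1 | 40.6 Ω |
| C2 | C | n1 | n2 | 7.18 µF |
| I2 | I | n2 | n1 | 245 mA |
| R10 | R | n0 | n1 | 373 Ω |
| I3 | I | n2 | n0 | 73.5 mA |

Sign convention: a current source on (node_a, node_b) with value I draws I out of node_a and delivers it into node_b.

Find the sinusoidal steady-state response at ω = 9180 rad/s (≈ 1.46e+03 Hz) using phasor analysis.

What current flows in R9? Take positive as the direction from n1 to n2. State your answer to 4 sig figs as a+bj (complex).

Element admittances at ω=9180 rad/s:
  Y(L1) = 0.000-0.2676j S between n1,n0
  Y(R1) = 0.4405+0.000j S between n2,n0
  Y(L2) = 0.000-0.004206j S between n1,n0
  Y(L3) = 0.000-0.02132j S between n0,n2
  Y(R2) = 0.04545+0.000j S between n0,n1
  Y(R3) = 0.0001235+0.000j S between n0,n1
  Y(L4) = 0.000-0.08315j S between n2,n0
  Y(R4) = 0.02273+0.000j S between n2,n0
  Y(R5) = 0.8850+0.000j S between n0,n1
  Y(R6) = 0.0004608+0.000j S between n2,n1
  I1: injects 0.00793 A into n1 (from n2)
  Y(R7) = 0.0004000+0.000j S between n1,n2
  Y(C1) = 0.000+0.01671j S between n2,n1
  Y(L5) = 0.000-0.1101j S between n0,n2
  Y(R8) = 0.7407+0.000j S between n2,n1
  Y(R9) = 0.02463+0.000j S between n2,n1
  Y(C2) = 0.000+0.06591j S between n1,n2
  I2: injects 0.245 A into n1 (from n2)
  Y(R10) = 0.002681+0.000j S between n0,n1
  I3: injects 0.0735 A into n0 (from n2)
Assemble and solve the 2×2 MNA system:
  V(n1)=0.04936-0.02126j  V(n2)=-0.2296-0.03458j

0.006871+0.0003282j A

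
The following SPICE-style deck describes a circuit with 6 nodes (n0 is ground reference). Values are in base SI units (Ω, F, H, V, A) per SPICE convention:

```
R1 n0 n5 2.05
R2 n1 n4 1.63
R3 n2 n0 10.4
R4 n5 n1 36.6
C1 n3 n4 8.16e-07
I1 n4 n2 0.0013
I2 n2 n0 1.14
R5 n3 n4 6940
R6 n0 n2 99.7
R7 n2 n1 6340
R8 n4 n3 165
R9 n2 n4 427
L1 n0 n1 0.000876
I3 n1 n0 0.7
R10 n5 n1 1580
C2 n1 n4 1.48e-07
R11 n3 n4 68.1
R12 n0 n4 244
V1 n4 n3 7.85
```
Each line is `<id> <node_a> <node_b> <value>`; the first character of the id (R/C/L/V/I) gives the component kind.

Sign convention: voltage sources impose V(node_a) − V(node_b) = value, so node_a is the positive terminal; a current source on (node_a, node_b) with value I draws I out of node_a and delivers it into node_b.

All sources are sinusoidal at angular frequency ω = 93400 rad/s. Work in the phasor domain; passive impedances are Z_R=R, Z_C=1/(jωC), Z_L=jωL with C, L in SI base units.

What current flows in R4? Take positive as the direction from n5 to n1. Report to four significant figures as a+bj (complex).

0.5018+0.1863j A

Apply KCL at each of the 5 non-ground nodes and solve the resulting linear system.
Node n1: branches {R2, R4, R7, L1, I3, R10, C2} → V_1 = -19.42-7.210j
Node n2: branches {R3, I1, I2, R6, R7, R9} → V_2 = -10.92-0.1643j
Node n3: branches {C1, R5, R8, R11, V1} → V_3 = -27.11-7.139j
Node n4: branches {R2, C1, I1, R5, R8, R9, C2, R11, R12, V1} → V_4 = -19.26-7.139j
Node n5: branches {R1, R4, R10} → V_5 = -1.052-0.3908j
Source currents: i(V1)=-0.1640-0.5983j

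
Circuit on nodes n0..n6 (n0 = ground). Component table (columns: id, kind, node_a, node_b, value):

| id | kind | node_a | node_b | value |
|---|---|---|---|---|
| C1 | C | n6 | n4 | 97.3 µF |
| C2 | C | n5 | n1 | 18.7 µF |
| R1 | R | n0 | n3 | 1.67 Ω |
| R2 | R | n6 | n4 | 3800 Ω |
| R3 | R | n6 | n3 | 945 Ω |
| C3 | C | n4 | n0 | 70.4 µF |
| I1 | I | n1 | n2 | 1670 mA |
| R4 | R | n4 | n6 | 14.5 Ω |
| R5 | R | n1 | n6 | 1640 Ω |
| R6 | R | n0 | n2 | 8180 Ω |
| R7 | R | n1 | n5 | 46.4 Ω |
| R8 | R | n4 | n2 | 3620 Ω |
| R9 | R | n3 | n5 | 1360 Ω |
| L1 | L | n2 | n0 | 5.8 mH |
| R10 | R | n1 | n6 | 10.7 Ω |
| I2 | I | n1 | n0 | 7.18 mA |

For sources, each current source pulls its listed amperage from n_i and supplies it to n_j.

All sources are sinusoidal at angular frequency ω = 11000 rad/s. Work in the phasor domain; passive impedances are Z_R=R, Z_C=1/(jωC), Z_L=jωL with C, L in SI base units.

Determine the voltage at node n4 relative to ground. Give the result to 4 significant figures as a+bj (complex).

Element admittances at ω=11000 rad/s:
  Y(C1) = 0.000+1.070j S between n6,n4
  Y(C2) = 0.000+0.2057j S between n5,n1
  Y(R1) = 0.5988+0.000j S between n0,n3
  Y(R2) = 0.0002632+0.000j S between n6,n4
  Y(R3) = 0.001058+0.000j S between n6,n3
  Y(C3) = 0.000+0.7744j S between n4,n0
  I1: injects 1.67 A into n2 (from n1)
  Y(R4) = 0.06897+0.000j S between n4,n6
  Y(R5) = 0.0006098+0.000j S between n1,n6
  Y(R6) = 0.0001222+0.000j S between n0,n2
  Y(R7) = 0.02155+0.000j S between n1,n5
  Y(R8) = 0.0002762+0.000j S between n4,n2
  Y(R9) = 0.0007353+0.000j S between n3,n5
  Y(L1) = 0.000-0.01567j S between n2,n0
  Y(R10) = 0.09346+0.000j S between n1,n6
  I2: injects 0.00718 A into n0 (from n1)
Assemble and solve the 6×6 MNA system:
  V(n1)=-17.77+3.668j  V(n2)=2.669+106.5j  V(n3)=-0.02190+0.01092j  V(n4)=0.02877+2.148j  V(n5)=-17.77+3.604j  V(n6)=-0.07746+3.696j

0.02877+2.148j V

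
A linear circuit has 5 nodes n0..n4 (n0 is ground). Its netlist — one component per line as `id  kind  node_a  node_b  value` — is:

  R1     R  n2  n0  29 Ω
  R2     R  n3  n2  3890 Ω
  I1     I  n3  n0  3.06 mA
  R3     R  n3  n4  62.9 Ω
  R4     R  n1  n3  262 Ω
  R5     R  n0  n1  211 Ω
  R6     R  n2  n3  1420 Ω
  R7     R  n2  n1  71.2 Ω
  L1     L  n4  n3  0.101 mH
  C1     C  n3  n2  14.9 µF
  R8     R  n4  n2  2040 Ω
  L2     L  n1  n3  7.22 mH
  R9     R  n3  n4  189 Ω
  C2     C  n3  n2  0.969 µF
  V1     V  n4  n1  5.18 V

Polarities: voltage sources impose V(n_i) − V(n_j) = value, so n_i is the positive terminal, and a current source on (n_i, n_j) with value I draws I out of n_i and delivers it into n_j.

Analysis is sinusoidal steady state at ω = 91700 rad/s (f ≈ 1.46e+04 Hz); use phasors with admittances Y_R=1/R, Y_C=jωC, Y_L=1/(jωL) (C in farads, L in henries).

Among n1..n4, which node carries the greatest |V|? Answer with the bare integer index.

Apply KCL at each of the 4 non-ground nodes and solve the resulting linear system.
Node n1: branches {R4, R5, R7, L2, V1} → V_1 = -4.278+0.7248j
Node n2: branches {R1, R2, R6, R7, C1, R8, C2} → V_2 = 0.4992-0.09962j
Node n3: branches {R2, I1, R3, R4, R6, L1, C1, L2, R9, C2} → V_3 = 0.4886-0.1574j
Node n4: branches {R3, L1, R8, R9, V1} → V_4 = 0.9024+0.7248j
Source currents: i(V1)=-0.1042+0.02558j

1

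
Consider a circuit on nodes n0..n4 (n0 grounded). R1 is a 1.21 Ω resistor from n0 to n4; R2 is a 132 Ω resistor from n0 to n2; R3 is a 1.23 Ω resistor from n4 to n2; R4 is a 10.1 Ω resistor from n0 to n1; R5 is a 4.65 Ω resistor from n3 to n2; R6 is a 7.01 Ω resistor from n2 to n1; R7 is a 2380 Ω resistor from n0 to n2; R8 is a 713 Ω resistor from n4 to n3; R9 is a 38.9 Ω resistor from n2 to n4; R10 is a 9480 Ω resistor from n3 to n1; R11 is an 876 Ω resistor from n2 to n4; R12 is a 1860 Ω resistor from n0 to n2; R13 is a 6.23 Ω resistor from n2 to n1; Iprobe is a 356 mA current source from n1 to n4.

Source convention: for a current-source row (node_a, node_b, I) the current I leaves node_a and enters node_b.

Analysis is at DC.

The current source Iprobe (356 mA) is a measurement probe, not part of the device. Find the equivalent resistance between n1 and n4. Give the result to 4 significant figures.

Element admittances at DC:
  Y(R1) = 0.8264 S between n0,n4
  Y(R2) = 0.007576 S between n0,n2
  Y(R3) = 0.8130 S between n4,n2
  Y(R4) = 0.09901 S between n0,n1
  Y(R5) = 0.2151 S between n3,n2
  Y(R6) = 0.1427 S between n2,n1
  Y(R7) = 0.0004202 S between n0,n2
  Y(R8) = 0.001403 S between n4,n3
  Y(R9) = 0.02571 S between n2,n4
  Y(R10) = 0.0001055 S between n3,n1
  Y(R11) = 0.001142 S between n2,n4
  Y(R12) = 0.0005376 S between n0,n2
  Y(R13) = 0.1605 S between n2,n1
  Iprobe: injects 0.356 A into n4 (from n1)
Assemble and solve the 4×4 MNA system:
  V(n1)=-1.019  V(n2)=-0.1776  V(n3)=-0.1760  V(n4)=0.1239

R_eq = 3.210 Ω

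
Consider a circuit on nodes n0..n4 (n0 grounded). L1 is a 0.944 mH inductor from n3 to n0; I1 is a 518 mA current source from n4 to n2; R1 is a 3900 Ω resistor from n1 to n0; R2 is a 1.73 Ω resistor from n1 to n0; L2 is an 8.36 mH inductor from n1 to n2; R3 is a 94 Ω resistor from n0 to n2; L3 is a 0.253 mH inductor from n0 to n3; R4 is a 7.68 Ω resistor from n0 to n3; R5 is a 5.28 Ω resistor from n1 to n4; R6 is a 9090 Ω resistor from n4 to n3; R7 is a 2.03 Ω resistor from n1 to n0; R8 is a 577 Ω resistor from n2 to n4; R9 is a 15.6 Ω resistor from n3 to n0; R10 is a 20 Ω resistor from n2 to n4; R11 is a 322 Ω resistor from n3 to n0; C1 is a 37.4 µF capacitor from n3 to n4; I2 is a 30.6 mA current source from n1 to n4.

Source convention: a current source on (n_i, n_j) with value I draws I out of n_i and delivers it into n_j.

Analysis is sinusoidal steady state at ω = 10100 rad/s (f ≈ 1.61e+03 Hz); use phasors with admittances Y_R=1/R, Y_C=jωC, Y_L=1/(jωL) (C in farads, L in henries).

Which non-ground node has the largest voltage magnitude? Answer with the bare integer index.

2

Apply KCL at each of the 4 non-ground nodes and solve the resulting linear system.
Node n1: branches {R1, R2, L2, R5, R7, I2} → V_1 = -0.009957-0.06006j
Node n2: branches {I1, L2, R3, R8, R10} → V_2 = 7.983+1.601j
Node n3: branches {L1, L3, R4, R6, R9, R11, C1} → V_3 = -0.1337-0.09647j
Node n4: branches {I1, R5, R6, R8, R10, C1, I2} → V_4 = -0.008545+0.1002j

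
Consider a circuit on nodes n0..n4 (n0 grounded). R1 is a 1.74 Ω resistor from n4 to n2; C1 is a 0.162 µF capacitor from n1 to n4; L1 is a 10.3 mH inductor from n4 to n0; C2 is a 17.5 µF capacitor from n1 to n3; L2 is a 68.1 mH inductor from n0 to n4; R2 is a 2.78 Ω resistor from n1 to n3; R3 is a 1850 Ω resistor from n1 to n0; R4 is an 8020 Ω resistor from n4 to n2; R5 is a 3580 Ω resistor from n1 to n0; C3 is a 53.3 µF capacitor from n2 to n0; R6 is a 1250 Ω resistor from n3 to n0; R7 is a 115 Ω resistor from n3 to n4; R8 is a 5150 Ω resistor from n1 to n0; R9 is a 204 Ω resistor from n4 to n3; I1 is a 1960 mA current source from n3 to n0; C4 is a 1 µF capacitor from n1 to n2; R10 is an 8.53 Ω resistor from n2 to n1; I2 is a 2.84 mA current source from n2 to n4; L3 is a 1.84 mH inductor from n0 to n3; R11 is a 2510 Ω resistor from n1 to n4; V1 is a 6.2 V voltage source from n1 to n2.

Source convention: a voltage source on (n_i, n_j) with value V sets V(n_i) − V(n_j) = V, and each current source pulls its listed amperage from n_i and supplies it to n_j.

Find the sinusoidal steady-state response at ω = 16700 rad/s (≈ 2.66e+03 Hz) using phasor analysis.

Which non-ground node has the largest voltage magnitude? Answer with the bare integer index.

1

MNA unknowns: 4 node voltages V₁..V_4 plus 1 source current (V1)
R1: Y=0.5747+0.000j on G[4,2]
C1: Y=0.000+0.002705j on G[1,4]
L1: Y=0.000-0.005814j on G[4,0]
C2: Y=0.000+0.2922j on G[1,3]
L2: Y=0.000-0.0008793j on G[0,4]
R2: Y=0.3597+0.000j on G[1,3]
R3: Y=0.0005405+0.000j on G[1,0]
R4: Y=0.0001247+0.000j on G[4,2]
R5: Y=0.0002793+0.000j on G[1,0]
C3: Y=0.000+0.8901j on G[2,0]
R6: Y=0.0008000+0.000j on G[3,0]
R7: Y=0.008696+0.000j on G[3,4]
R8: Y=0.0001942+0.000j on G[1,0]
R9: Y=0.004902+0.000j on G[4,3]
I1: z[3]−=1.96, z[0]+=1.96
C4: Y=0.000+0.01670j on G[1,2]
R10: Y=0.1172+0.000j on G[2,1]
I2: z[2]−=0.00284, z[4]+=0.00284
L3: Y=0.000-0.03254j on G[0,3]
R11: Y=0.0003984+0.000j on G[1,4]
V1: row V1−V2=6.2, i_V1 at 1,2
solve → V1=6.292+2.430j, V2=0.09240+2.430j, V3=2.710+5.463j, V4=0.1336+2.530j
aux → i_V1=-2.911-0.07869j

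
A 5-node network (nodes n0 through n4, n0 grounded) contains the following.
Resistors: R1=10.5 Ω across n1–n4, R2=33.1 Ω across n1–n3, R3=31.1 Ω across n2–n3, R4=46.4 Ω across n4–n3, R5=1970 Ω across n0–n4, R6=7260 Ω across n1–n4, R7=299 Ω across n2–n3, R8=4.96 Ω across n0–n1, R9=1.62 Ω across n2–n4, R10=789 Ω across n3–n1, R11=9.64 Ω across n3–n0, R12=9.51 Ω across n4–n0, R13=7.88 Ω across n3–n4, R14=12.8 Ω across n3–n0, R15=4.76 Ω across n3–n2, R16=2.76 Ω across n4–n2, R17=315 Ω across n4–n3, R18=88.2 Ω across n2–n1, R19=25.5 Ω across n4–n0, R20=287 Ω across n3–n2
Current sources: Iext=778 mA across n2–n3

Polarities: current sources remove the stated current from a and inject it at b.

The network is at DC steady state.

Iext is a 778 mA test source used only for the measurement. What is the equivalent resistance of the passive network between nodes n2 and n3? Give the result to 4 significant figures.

MNA unknowns: 4 node voltages V₁..V_4
R1: Y=0.09524 on G[1,4]
R2: Y=0.03021 on G[1,3]
R3: Y=0.03215 on G[2,3]
R4: Y=0.02155 on G[4,3]
R5: Y=0.0005076 on G[0,4]
R6: Y=0.0001377 on G[1,4]
R7: Y=0.003344 on G[2,3]
R8: Y=0.2016 on G[0,1]
R9: Y=0.6173 on G[2,4]
R10: Y=0.001267 on G[3,1]
R11: Y=0.1037 on G[3,0]
R12: Y=0.1052 on G[4,0]
R13: Y=0.1269 on G[3,4]
R14: Y=0.07812 on G[3,0]
R15: Y=0.2101 on G[3,2]
R16: Y=0.3623 on G[4,2]
R17: Y=0.003175 on G[4,3]
R18: Y=0.01134 on G[2,1]
R19: Y=0.03922 on G[4,0]
R20: Y=0.003484 on G[3,2]
Iext: z[2]−=0.778, z[3]+=0.778
solve → V1=-0.1530, V2=-1.006, V3=0.6898, V4=-0.6530

R_eq = 2.180 Ω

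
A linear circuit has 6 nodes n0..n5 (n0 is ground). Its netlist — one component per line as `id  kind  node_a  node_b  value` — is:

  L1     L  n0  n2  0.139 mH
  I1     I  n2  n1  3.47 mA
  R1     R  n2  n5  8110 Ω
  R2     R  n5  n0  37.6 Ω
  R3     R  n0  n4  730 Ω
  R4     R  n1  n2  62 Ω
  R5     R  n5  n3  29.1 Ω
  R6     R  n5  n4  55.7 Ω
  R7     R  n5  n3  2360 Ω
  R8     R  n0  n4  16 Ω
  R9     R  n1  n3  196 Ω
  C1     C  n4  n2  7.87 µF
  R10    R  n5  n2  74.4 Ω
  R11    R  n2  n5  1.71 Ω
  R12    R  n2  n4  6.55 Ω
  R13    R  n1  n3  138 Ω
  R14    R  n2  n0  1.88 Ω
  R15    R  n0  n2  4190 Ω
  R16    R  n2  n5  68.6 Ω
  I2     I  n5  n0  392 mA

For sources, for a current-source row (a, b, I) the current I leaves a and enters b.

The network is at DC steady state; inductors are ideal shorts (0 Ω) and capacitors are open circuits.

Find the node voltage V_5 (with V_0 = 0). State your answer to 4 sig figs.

Element admittances at DC:
  L1: short n0↔n2 (DC inductor)
  I1: injects 0.00347 A into n1 (from n2)
  Y(R1) = 0.0001233 S between n2,n5
  Y(R2) = 0.02660 S between n5,n0
  Y(R3) = 0.001370 S between n0,n4
  Y(R4) = 0.01613 S between n1,n2
  Y(R5) = 0.03436 S between n5,n3
  Y(R6) = 0.01795 S between n5,n4
  Y(R7) = 0.0004237 S between n5,n3
  Y(R8) = 0.06250 S between n0,n4
  Y(R9) = 0.005102 S between n1,n3
  Y(C1) = 0.000 S between n4,n2
  Y(R10) = 0.01344 S between n5,n2
  Y(R11) = 0.5848 S between n2,n5
  Y(R12) = 0.1527 S between n2,n4
  Y(R13) = 0.007246 S between n1,n3
  Y(R14) = 0.5319 S between n2,n0
  Y(R15) = 0.0002387 S between n0,n2
  Y(R16) = 0.01458 S between n2,n5
  I2: injects 0.392 A into n0 (from n5)
Assemble and solve the 6×6 MNA system:
  V(n1)=-0.07566  V(n2)=0.000  V(n3)=-0.4555  V(n4)=-0.04520  V(n5)=-0.5903
  i(L1)=0.3734

-0.5903 V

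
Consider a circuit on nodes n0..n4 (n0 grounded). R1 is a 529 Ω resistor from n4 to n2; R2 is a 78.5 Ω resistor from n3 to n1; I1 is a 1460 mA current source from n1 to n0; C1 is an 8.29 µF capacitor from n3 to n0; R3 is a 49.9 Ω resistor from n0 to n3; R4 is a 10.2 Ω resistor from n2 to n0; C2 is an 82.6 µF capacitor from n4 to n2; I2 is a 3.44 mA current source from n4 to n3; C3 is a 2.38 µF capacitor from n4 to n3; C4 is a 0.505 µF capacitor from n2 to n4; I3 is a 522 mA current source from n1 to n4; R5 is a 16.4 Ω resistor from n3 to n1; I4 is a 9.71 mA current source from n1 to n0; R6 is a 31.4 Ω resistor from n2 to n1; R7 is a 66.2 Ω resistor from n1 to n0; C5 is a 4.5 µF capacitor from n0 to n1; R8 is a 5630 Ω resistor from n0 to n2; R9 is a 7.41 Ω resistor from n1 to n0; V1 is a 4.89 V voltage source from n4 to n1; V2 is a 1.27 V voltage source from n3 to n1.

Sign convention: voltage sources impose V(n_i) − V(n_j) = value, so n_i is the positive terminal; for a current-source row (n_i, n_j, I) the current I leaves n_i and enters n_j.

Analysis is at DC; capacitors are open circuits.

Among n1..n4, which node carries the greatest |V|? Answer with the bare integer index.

1

MNA unknowns: 4 node voltages V₁..V_4 plus 2 source currents (V1, V2)
R1: Y=0.001890 on G[4,2]
R2: Y=0.01274 on G[3,1]
I1: z[1]−=1.46, z[0]+=1.46
C1: Y=0.000 on G[3,0]
R3: Y=0.02004 on G[0,3]
R4: Y=0.09804 on G[2,0]
C2: Y=0.000 on G[4,2]
I2: z[4]−=0.00344, z[3]+=0.00344
C3: Y=0.000 on G[4,3]
C4: Y=0.000 on G[2,4]
I3: z[1]−=0.522, z[4]+=0.522
R5: Y=0.06098 on G[3,1]
I4: z[1]−=0.00971, z[0]+=0.00971
R6: Y=0.03185 on G[2,1]
R7: Y=0.01511 on G[1,0]
C5: Y=0.000 on G[0,1]
R8: Y=0.0001776 on G[0,2]
R9: Y=0.1350 on G[1,0]
V1: row V4−V1=4.89, i_V1 at 4,1
V2: row V3−V1=1.27, i_V2 at 3,1
solve → V1=-7.694, V2=-1.897, V3=-6.424, V4=-2.804
aux → i_V1=0.5203, i_V2=0.03857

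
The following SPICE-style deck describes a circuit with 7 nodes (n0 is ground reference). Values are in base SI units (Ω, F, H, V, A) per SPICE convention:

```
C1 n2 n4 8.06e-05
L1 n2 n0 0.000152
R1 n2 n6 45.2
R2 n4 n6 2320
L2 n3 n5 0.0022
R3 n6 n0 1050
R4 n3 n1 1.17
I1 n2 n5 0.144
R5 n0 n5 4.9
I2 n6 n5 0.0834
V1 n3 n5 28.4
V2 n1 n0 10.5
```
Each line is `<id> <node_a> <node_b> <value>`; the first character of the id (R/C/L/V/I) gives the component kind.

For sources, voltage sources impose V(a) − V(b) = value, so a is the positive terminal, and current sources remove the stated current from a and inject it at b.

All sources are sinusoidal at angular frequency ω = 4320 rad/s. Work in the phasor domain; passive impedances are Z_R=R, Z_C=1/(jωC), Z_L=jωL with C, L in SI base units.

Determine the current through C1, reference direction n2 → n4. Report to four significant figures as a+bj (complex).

0.001529-7.105e-07j A

Apply KCL at each of the 6 non-ground nodes and solve the resulting linear system.
Node n1: branches {R4, V2} → V_1 = 10.50+0.000j
Node n2: branches {C1, L1, R1, I1} → V_2 = -8.822e-05-0.1471j
Node n3: branches {L2, R4, V1} → V_3 = 14.17+0.000j
Node n4: branches {C1, R2} → V_4 = -8.618e-05-0.1427j
Node n5: branches {L2, I1, R5, I2, V1} → V_5 = -14.23+0.000j
Node n6: branches {R1, R2, R3, I2} → V_6 = -3.548-0.1411j
Source currents: i(V1)=-3.132+2.988j, i(V2)=3.132+0.000j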